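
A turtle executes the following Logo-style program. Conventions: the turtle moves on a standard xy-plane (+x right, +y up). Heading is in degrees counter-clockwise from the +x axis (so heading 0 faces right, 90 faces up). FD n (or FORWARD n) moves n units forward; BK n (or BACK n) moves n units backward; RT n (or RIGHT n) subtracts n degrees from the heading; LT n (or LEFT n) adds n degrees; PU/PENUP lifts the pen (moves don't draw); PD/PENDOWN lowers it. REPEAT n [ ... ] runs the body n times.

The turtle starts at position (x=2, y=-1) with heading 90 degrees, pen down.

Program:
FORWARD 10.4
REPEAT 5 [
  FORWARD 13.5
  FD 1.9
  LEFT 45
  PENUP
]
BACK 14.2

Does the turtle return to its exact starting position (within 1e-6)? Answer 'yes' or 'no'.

Answer: no

Derivation:
Executing turtle program step by step:
Start: pos=(2,-1), heading=90, pen down
FD 10.4: (2,-1) -> (2,9.4) [heading=90, draw]
REPEAT 5 [
  -- iteration 1/5 --
  FD 13.5: (2,9.4) -> (2,22.9) [heading=90, draw]
  FD 1.9: (2,22.9) -> (2,24.8) [heading=90, draw]
  LT 45: heading 90 -> 135
  PU: pen up
  -- iteration 2/5 --
  FD 13.5: (2,24.8) -> (-7.546,34.346) [heading=135, move]
  FD 1.9: (-7.546,34.346) -> (-8.889,35.689) [heading=135, move]
  LT 45: heading 135 -> 180
  PU: pen up
  -- iteration 3/5 --
  FD 13.5: (-8.889,35.689) -> (-22.389,35.689) [heading=180, move]
  FD 1.9: (-22.389,35.689) -> (-24.289,35.689) [heading=180, move]
  LT 45: heading 180 -> 225
  PU: pen up
  -- iteration 4/5 --
  FD 13.5: (-24.289,35.689) -> (-33.835,26.144) [heading=225, move]
  FD 1.9: (-33.835,26.144) -> (-35.179,24.8) [heading=225, move]
  LT 45: heading 225 -> 270
  PU: pen up
  -- iteration 5/5 --
  FD 13.5: (-35.179,24.8) -> (-35.179,11.3) [heading=270, move]
  FD 1.9: (-35.179,11.3) -> (-35.179,9.4) [heading=270, move]
  LT 45: heading 270 -> 315
  PU: pen up
]
BK 14.2: (-35.179,9.4) -> (-45.22,19.441) [heading=315, move]
Final: pos=(-45.22,19.441), heading=315, 3 segment(s) drawn

Start position: (2, -1)
Final position: (-45.22, 19.441)
Distance = 51.454; >= 1e-6 -> NOT closed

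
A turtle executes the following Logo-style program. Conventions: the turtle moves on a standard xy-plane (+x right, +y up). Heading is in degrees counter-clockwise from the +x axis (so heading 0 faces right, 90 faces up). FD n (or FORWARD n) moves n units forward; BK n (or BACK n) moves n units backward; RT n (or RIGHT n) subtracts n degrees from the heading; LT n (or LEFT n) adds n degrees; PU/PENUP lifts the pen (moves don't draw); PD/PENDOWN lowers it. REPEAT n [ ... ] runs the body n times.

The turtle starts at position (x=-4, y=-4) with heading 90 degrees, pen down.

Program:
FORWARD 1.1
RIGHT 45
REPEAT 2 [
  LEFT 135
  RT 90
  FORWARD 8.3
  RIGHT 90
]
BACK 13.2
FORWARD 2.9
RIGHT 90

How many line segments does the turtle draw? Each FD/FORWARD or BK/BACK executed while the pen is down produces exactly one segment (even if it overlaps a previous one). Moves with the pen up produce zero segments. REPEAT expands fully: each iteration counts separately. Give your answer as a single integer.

Answer: 5

Derivation:
Executing turtle program step by step:
Start: pos=(-4,-4), heading=90, pen down
FD 1.1: (-4,-4) -> (-4,-2.9) [heading=90, draw]
RT 45: heading 90 -> 45
REPEAT 2 [
  -- iteration 1/2 --
  LT 135: heading 45 -> 180
  RT 90: heading 180 -> 90
  FD 8.3: (-4,-2.9) -> (-4,5.4) [heading=90, draw]
  RT 90: heading 90 -> 0
  -- iteration 2/2 --
  LT 135: heading 0 -> 135
  RT 90: heading 135 -> 45
  FD 8.3: (-4,5.4) -> (1.869,11.269) [heading=45, draw]
  RT 90: heading 45 -> 315
]
BK 13.2: (1.869,11.269) -> (-7.465,20.603) [heading=315, draw]
FD 2.9: (-7.465,20.603) -> (-5.414,18.552) [heading=315, draw]
RT 90: heading 315 -> 225
Final: pos=(-5.414,18.552), heading=225, 5 segment(s) drawn
Segments drawn: 5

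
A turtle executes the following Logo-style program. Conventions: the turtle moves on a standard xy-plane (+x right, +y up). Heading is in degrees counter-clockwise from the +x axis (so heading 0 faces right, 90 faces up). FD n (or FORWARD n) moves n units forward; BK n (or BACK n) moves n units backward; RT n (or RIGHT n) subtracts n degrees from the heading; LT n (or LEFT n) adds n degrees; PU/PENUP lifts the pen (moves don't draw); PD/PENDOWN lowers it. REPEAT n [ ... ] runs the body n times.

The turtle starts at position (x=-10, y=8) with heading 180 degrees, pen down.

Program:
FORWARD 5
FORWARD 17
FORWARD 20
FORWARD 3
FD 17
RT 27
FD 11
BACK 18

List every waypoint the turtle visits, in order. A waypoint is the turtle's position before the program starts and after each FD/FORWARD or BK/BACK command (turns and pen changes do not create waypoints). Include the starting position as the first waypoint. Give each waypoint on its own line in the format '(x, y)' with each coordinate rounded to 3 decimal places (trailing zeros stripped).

Executing turtle program step by step:
Start: pos=(-10,8), heading=180, pen down
FD 5: (-10,8) -> (-15,8) [heading=180, draw]
FD 17: (-15,8) -> (-32,8) [heading=180, draw]
FD 20: (-32,8) -> (-52,8) [heading=180, draw]
FD 3: (-52,8) -> (-55,8) [heading=180, draw]
FD 17: (-55,8) -> (-72,8) [heading=180, draw]
RT 27: heading 180 -> 153
FD 11: (-72,8) -> (-81.801,12.994) [heading=153, draw]
BK 18: (-81.801,12.994) -> (-65.763,4.822) [heading=153, draw]
Final: pos=(-65.763,4.822), heading=153, 7 segment(s) drawn
Waypoints (8 total):
(-10, 8)
(-15, 8)
(-32, 8)
(-52, 8)
(-55, 8)
(-72, 8)
(-81.801, 12.994)
(-65.763, 4.822)

Answer: (-10, 8)
(-15, 8)
(-32, 8)
(-52, 8)
(-55, 8)
(-72, 8)
(-81.801, 12.994)
(-65.763, 4.822)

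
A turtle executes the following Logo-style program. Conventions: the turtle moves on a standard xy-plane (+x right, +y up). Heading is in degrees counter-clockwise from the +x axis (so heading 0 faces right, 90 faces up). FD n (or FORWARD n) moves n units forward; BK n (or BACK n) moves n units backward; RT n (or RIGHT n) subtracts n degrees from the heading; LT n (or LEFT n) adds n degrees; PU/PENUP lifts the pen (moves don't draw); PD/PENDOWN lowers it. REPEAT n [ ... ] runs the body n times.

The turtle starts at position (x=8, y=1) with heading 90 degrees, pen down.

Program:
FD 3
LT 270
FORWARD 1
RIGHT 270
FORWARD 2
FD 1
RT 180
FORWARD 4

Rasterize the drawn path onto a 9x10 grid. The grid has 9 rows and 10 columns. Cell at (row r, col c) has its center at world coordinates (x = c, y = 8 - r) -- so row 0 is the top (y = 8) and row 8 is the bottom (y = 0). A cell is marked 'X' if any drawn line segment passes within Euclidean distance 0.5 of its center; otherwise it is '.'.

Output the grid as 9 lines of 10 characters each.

Segment 0: (8,1) -> (8,4)
Segment 1: (8,4) -> (9,4)
Segment 2: (9,4) -> (9,6)
Segment 3: (9,6) -> (9,7)
Segment 4: (9,7) -> (9,3)

Answer: ..........
.........X
.........X
.........X
........XX
........XX
........X.
........X.
..........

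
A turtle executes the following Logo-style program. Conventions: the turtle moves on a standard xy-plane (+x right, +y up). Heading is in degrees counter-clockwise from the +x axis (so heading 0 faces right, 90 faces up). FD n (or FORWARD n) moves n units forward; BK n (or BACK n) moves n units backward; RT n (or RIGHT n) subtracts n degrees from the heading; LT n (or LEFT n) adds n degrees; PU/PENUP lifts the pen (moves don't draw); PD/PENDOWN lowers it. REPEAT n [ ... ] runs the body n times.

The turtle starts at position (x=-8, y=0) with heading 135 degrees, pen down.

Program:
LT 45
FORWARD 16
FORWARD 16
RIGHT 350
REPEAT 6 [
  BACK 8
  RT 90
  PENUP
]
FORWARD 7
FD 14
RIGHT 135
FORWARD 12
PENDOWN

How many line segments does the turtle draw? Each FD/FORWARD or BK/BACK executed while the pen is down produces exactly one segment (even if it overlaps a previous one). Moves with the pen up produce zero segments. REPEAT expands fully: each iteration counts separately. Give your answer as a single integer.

Executing turtle program step by step:
Start: pos=(-8,0), heading=135, pen down
LT 45: heading 135 -> 180
FD 16: (-8,0) -> (-24,0) [heading=180, draw]
FD 16: (-24,0) -> (-40,0) [heading=180, draw]
RT 350: heading 180 -> 190
REPEAT 6 [
  -- iteration 1/6 --
  BK 8: (-40,0) -> (-32.122,1.389) [heading=190, draw]
  RT 90: heading 190 -> 100
  PU: pen up
  -- iteration 2/6 --
  BK 8: (-32.122,1.389) -> (-30.732,-6.489) [heading=100, move]
  RT 90: heading 100 -> 10
  PU: pen up
  -- iteration 3/6 --
  BK 8: (-30.732,-6.489) -> (-38.611,-7.878) [heading=10, move]
  RT 90: heading 10 -> 280
  PU: pen up
  -- iteration 4/6 --
  BK 8: (-38.611,-7.878) -> (-40,0) [heading=280, move]
  RT 90: heading 280 -> 190
  PU: pen up
  -- iteration 5/6 --
  BK 8: (-40,0) -> (-32.122,1.389) [heading=190, move]
  RT 90: heading 190 -> 100
  PU: pen up
  -- iteration 6/6 --
  BK 8: (-32.122,1.389) -> (-30.732,-6.489) [heading=100, move]
  RT 90: heading 100 -> 10
  PU: pen up
]
FD 7: (-30.732,-6.489) -> (-23.839,-5.274) [heading=10, move]
FD 14: (-23.839,-5.274) -> (-10.051,-2.843) [heading=10, move]
RT 135: heading 10 -> 235
FD 12: (-10.051,-2.843) -> (-16.934,-12.672) [heading=235, move]
PD: pen down
Final: pos=(-16.934,-12.672), heading=235, 3 segment(s) drawn
Segments drawn: 3

Answer: 3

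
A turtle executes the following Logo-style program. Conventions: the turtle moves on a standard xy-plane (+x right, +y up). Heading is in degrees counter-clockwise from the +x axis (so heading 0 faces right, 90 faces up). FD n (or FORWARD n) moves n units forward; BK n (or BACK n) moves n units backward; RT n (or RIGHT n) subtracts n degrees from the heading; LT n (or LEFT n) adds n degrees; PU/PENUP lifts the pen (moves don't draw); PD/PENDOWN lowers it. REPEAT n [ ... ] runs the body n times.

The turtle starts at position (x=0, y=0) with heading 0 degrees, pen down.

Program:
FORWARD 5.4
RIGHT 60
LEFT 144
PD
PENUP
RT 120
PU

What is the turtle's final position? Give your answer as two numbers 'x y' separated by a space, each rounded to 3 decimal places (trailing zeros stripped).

Executing turtle program step by step:
Start: pos=(0,0), heading=0, pen down
FD 5.4: (0,0) -> (5.4,0) [heading=0, draw]
RT 60: heading 0 -> 300
LT 144: heading 300 -> 84
PD: pen down
PU: pen up
RT 120: heading 84 -> 324
PU: pen up
Final: pos=(5.4,0), heading=324, 1 segment(s) drawn

Answer: 5.4 0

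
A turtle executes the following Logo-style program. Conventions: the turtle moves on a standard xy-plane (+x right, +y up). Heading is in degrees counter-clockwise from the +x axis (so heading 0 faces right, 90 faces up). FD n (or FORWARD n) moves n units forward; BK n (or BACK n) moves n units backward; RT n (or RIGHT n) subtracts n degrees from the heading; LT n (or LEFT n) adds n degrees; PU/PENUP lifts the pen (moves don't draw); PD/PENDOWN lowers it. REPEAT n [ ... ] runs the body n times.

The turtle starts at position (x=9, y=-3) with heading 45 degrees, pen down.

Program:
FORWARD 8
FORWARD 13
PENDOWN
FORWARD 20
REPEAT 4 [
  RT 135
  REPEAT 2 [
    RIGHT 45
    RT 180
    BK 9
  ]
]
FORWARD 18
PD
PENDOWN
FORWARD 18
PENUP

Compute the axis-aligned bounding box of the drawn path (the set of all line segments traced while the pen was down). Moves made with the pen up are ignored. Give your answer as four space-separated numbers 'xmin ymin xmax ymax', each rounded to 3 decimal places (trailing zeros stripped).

Executing turtle program step by step:
Start: pos=(9,-3), heading=45, pen down
FD 8: (9,-3) -> (14.657,2.657) [heading=45, draw]
FD 13: (14.657,2.657) -> (23.849,11.849) [heading=45, draw]
PD: pen down
FD 20: (23.849,11.849) -> (37.991,25.991) [heading=45, draw]
REPEAT 4 [
  -- iteration 1/4 --
  RT 135: heading 45 -> 270
  REPEAT 2 [
    -- iteration 1/2 --
    RT 45: heading 270 -> 225
    RT 180: heading 225 -> 45
    BK 9: (37.991,25.991) -> (31.627,19.627) [heading=45, draw]
    -- iteration 2/2 --
    RT 45: heading 45 -> 0
    RT 180: heading 0 -> 180
    BK 9: (31.627,19.627) -> (40.627,19.627) [heading=180, draw]
  ]
  -- iteration 2/4 --
  RT 135: heading 180 -> 45
  REPEAT 2 [
    -- iteration 1/2 --
    RT 45: heading 45 -> 0
    RT 180: heading 0 -> 180
    BK 9: (40.627,19.627) -> (49.627,19.627) [heading=180, draw]
    -- iteration 2/2 --
    RT 45: heading 180 -> 135
    RT 180: heading 135 -> 315
    BK 9: (49.627,19.627) -> (43.263,25.991) [heading=315, draw]
  ]
  -- iteration 3/4 --
  RT 135: heading 315 -> 180
  REPEAT 2 [
    -- iteration 1/2 --
    RT 45: heading 180 -> 135
    RT 180: heading 135 -> 315
    BK 9: (43.263,25.991) -> (36.899,32.355) [heading=315, draw]
    -- iteration 2/2 --
    RT 45: heading 315 -> 270
    RT 180: heading 270 -> 90
    BK 9: (36.899,32.355) -> (36.899,23.355) [heading=90, draw]
  ]
  -- iteration 4/4 --
  RT 135: heading 90 -> 315
  REPEAT 2 [
    -- iteration 1/2 --
    RT 45: heading 315 -> 270
    RT 180: heading 270 -> 90
    BK 9: (36.899,23.355) -> (36.899,14.355) [heading=90, draw]
    -- iteration 2/2 --
    RT 45: heading 90 -> 45
    RT 180: heading 45 -> 225
    BK 9: (36.899,14.355) -> (43.263,20.719) [heading=225, draw]
  ]
]
FD 18: (43.263,20.719) -> (30.536,7.991) [heading=225, draw]
PD: pen down
PD: pen down
FD 18: (30.536,7.991) -> (17.808,-4.737) [heading=225, draw]
PU: pen up
Final: pos=(17.808,-4.737), heading=225, 13 segment(s) drawn

Segment endpoints: x in {9, 14.657, 17.808, 23.849, 30.536, 31.627, 36.899, 36.899, 36.899, 37.991, 40.627, 43.263, 43.263, 49.627}, y in {-4.737, -3, 2.657, 7.991, 11.849, 14.355, 19.627, 19.627, 19.627, 20.719, 23.355, 25.991, 25.991, 32.355}
xmin=9, ymin=-4.737, xmax=49.627, ymax=32.355

Answer: 9 -4.737 49.627 32.355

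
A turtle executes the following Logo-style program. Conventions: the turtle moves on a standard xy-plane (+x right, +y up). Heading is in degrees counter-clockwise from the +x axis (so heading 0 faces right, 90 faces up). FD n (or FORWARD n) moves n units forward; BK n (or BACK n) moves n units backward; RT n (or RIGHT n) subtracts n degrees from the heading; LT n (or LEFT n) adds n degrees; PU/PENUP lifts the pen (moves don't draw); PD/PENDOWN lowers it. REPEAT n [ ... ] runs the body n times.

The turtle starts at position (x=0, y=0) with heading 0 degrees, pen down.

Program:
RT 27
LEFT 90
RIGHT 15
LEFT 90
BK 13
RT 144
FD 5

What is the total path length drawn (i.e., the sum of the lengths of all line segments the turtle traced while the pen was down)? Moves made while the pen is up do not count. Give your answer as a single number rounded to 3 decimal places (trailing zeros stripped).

Executing turtle program step by step:
Start: pos=(0,0), heading=0, pen down
RT 27: heading 0 -> 333
LT 90: heading 333 -> 63
RT 15: heading 63 -> 48
LT 90: heading 48 -> 138
BK 13: (0,0) -> (9.661,-8.699) [heading=138, draw]
RT 144: heading 138 -> 354
FD 5: (9.661,-8.699) -> (14.633,-9.221) [heading=354, draw]
Final: pos=(14.633,-9.221), heading=354, 2 segment(s) drawn

Segment lengths:
  seg 1: (0,0) -> (9.661,-8.699), length = 13
  seg 2: (9.661,-8.699) -> (14.633,-9.221), length = 5
Total = 18

Answer: 18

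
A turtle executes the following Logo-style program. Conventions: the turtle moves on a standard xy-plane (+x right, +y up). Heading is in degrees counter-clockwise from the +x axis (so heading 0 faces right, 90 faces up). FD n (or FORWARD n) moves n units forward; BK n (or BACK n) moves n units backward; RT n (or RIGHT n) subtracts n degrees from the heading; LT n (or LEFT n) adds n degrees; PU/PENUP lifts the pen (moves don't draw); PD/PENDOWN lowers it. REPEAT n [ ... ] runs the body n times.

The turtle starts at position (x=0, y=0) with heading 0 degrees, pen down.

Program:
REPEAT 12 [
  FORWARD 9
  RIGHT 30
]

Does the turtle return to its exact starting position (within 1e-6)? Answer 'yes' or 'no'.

Executing turtle program step by step:
Start: pos=(0,0), heading=0, pen down
REPEAT 12 [
  -- iteration 1/12 --
  FD 9: (0,0) -> (9,0) [heading=0, draw]
  RT 30: heading 0 -> 330
  -- iteration 2/12 --
  FD 9: (9,0) -> (16.794,-4.5) [heading=330, draw]
  RT 30: heading 330 -> 300
  -- iteration 3/12 --
  FD 9: (16.794,-4.5) -> (21.294,-12.294) [heading=300, draw]
  RT 30: heading 300 -> 270
  -- iteration 4/12 --
  FD 9: (21.294,-12.294) -> (21.294,-21.294) [heading=270, draw]
  RT 30: heading 270 -> 240
  -- iteration 5/12 --
  FD 9: (21.294,-21.294) -> (16.794,-29.088) [heading=240, draw]
  RT 30: heading 240 -> 210
  -- iteration 6/12 --
  FD 9: (16.794,-29.088) -> (9,-33.588) [heading=210, draw]
  RT 30: heading 210 -> 180
  -- iteration 7/12 --
  FD 9: (9,-33.588) -> (0,-33.588) [heading=180, draw]
  RT 30: heading 180 -> 150
  -- iteration 8/12 --
  FD 9: (0,-33.588) -> (-7.794,-29.088) [heading=150, draw]
  RT 30: heading 150 -> 120
  -- iteration 9/12 --
  FD 9: (-7.794,-29.088) -> (-12.294,-21.294) [heading=120, draw]
  RT 30: heading 120 -> 90
  -- iteration 10/12 --
  FD 9: (-12.294,-21.294) -> (-12.294,-12.294) [heading=90, draw]
  RT 30: heading 90 -> 60
  -- iteration 11/12 --
  FD 9: (-12.294,-12.294) -> (-7.794,-4.5) [heading=60, draw]
  RT 30: heading 60 -> 30
  -- iteration 12/12 --
  FD 9: (-7.794,-4.5) -> (0,0) [heading=30, draw]
  RT 30: heading 30 -> 0
]
Final: pos=(0,0), heading=0, 12 segment(s) drawn

Start position: (0, 0)
Final position: (0, 0)
Distance = 0; < 1e-6 -> CLOSED

Answer: yes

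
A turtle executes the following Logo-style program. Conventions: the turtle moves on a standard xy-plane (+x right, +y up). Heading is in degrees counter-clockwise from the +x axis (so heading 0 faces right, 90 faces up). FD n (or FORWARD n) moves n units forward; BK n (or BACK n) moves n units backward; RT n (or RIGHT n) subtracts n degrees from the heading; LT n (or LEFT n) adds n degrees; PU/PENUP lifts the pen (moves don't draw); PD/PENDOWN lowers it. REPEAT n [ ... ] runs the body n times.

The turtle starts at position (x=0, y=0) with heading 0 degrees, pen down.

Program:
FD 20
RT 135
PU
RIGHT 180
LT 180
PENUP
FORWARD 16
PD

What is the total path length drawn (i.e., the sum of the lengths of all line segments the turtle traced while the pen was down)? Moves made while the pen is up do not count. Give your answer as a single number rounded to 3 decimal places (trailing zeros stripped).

Executing turtle program step by step:
Start: pos=(0,0), heading=0, pen down
FD 20: (0,0) -> (20,0) [heading=0, draw]
RT 135: heading 0 -> 225
PU: pen up
RT 180: heading 225 -> 45
LT 180: heading 45 -> 225
PU: pen up
FD 16: (20,0) -> (8.686,-11.314) [heading=225, move]
PD: pen down
Final: pos=(8.686,-11.314), heading=225, 1 segment(s) drawn

Segment lengths:
  seg 1: (0,0) -> (20,0), length = 20
Total = 20

Answer: 20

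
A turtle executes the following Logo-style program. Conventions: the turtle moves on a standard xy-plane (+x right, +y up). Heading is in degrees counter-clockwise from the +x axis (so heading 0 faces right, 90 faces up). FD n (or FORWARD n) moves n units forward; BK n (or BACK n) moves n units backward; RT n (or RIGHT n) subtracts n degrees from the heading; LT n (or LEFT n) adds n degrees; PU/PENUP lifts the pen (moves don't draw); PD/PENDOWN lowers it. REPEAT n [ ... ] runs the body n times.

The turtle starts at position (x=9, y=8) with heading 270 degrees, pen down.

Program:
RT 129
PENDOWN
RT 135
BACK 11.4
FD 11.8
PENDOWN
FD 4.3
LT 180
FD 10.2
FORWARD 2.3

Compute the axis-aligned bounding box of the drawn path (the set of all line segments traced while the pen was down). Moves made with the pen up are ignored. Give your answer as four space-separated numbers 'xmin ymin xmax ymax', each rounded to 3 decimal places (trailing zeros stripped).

Executing turtle program step by step:
Start: pos=(9,8), heading=270, pen down
RT 129: heading 270 -> 141
PD: pen down
RT 135: heading 141 -> 6
BK 11.4: (9,8) -> (-2.338,6.808) [heading=6, draw]
FD 11.8: (-2.338,6.808) -> (9.398,8.042) [heading=6, draw]
PD: pen down
FD 4.3: (9.398,8.042) -> (13.674,8.491) [heading=6, draw]
LT 180: heading 6 -> 186
FD 10.2: (13.674,8.491) -> (3.53,7.425) [heading=186, draw]
FD 2.3: (3.53,7.425) -> (1.243,7.185) [heading=186, draw]
Final: pos=(1.243,7.185), heading=186, 5 segment(s) drawn

Segment endpoints: x in {-2.338, 1.243, 3.53, 9, 9.398, 13.674}, y in {6.808, 7.185, 7.425, 8, 8.042, 8.491}
xmin=-2.338, ymin=6.808, xmax=13.674, ymax=8.491

Answer: -2.338 6.808 13.674 8.491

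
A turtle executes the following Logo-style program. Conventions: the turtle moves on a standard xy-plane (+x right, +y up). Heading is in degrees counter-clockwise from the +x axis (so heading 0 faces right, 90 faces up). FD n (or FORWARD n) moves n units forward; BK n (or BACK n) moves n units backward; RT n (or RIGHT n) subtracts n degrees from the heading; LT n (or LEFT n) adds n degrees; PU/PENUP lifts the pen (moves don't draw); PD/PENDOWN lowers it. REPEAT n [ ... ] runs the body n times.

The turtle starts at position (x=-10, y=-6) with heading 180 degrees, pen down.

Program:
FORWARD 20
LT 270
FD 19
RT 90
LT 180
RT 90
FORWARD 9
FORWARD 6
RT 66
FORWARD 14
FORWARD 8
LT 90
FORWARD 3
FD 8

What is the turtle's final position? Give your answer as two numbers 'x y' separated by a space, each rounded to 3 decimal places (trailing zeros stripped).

Answer: -14.376 46.997

Derivation:
Executing turtle program step by step:
Start: pos=(-10,-6), heading=180, pen down
FD 20: (-10,-6) -> (-30,-6) [heading=180, draw]
LT 270: heading 180 -> 90
FD 19: (-30,-6) -> (-30,13) [heading=90, draw]
RT 90: heading 90 -> 0
LT 180: heading 0 -> 180
RT 90: heading 180 -> 90
FD 9: (-30,13) -> (-30,22) [heading=90, draw]
FD 6: (-30,22) -> (-30,28) [heading=90, draw]
RT 66: heading 90 -> 24
FD 14: (-30,28) -> (-17.21,33.694) [heading=24, draw]
FD 8: (-17.21,33.694) -> (-9.902,36.948) [heading=24, draw]
LT 90: heading 24 -> 114
FD 3: (-9.902,36.948) -> (-11.122,39.689) [heading=114, draw]
FD 8: (-11.122,39.689) -> (-14.376,46.997) [heading=114, draw]
Final: pos=(-14.376,46.997), heading=114, 8 segment(s) drawn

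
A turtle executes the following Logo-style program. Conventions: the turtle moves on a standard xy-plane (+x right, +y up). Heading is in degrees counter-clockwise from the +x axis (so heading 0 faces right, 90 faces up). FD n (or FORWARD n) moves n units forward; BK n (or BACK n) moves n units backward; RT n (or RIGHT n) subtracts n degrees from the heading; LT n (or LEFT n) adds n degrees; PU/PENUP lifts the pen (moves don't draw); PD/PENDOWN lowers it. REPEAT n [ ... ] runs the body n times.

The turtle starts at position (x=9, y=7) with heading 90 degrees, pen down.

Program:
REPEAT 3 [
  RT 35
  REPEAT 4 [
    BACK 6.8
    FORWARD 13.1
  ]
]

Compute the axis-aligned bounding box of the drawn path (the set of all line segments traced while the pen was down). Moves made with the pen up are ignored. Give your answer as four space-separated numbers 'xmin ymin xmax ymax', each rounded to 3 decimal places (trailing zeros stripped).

Executing turtle program step by step:
Start: pos=(9,7), heading=90, pen down
REPEAT 3 [
  -- iteration 1/3 --
  RT 35: heading 90 -> 55
  REPEAT 4 [
    -- iteration 1/4 --
    BK 6.8: (9,7) -> (5.1,1.43) [heading=55, draw]
    FD 13.1: (5.1,1.43) -> (12.614,12.161) [heading=55, draw]
    -- iteration 2/4 --
    BK 6.8: (12.614,12.161) -> (8.713,6.59) [heading=55, draw]
    FD 13.1: (8.713,6.59) -> (16.227,17.321) [heading=55, draw]
    -- iteration 3/4 --
    BK 6.8: (16.227,17.321) -> (12.327,11.751) [heading=55, draw]
    FD 13.1: (12.327,11.751) -> (19.841,22.482) [heading=55, draw]
    -- iteration 4/4 --
    BK 6.8: (19.841,22.482) -> (15.94,16.912) [heading=55, draw]
    FD 13.1: (15.94,16.912) -> (23.454,27.643) [heading=55, draw]
  ]
  -- iteration 2/3 --
  RT 35: heading 55 -> 20
  REPEAT 4 [
    -- iteration 1/4 --
    BK 6.8: (23.454,27.643) -> (17.064,25.317) [heading=20, draw]
    FD 13.1: (17.064,25.317) -> (29.374,29.797) [heading=20, draw]
    -- iteration 2/4 --
    BK 6.8: (29.374,29.797) -> (22.984,27.472) [heading=20, draw]
    FD 13.1: (22.984,27.472) -> (35.294,31.952) [heading=20, draw]
    -- iteration 3/4 --
    BK 6.8: (35.294,31.952) -> (28.904,29.626) [heading=20, draw]
    FD 13.1: (28.904,29.626) -> (41.214,34.107) [heading=20, draw]
    -- iteration 4/4 --
    BK 6.8: (41.214,34.107) -> (34.824,31.781) [heading=20, draw]
    FD 13.1: (34.824,31.781) -> (47.134,36.262) [heading=20, draw]
  ]
  -- iteration 3/3 --
  RT 35: heading 20 -> 345
  REPEAT 4 [
    -- iteration 1/4 --
    BK 6.8: (47.134,36.262) -> (40.566,38.022) [heading=345, draw]
    FD 13.1: (40.566,38.022) -> (53.22,34.631) [heading=345, draw]
    -- iteration 2/4 --
    BK 6.8: (53.22,34.631) -> (46.651,36.391) [heading=345, draw]
    FD 13.1: (46.651,36.391) -> (59.305,33) [heading=345, draw]
    -- iteration 3/4 --
    BK 6.8: (59.305,33) -> (52.737,34.76) [heading=345, draw]
    FD 13.1: (52.737,34.76) -> (65.39,31.37) [heading=345, draw]
    -- iteration 4/4 --
    BK 6.8: (65.39,31.37) -> (58.822,33.13) [heading=345, draw]
    FD 13.1: (58.822,33.13) -> (71.476,29.739) [heading=345, draw]
  ]
]
Final: pos=(71.476,29.739), heading=345, 24 segment(s) drawn

Segment endpoints: x in {5.1, 8.713, 9, 12.327, 12.614, 15.94, 16.227, 17.064, 19.841, 22.984, 23.454, 28.904, 29.374, 34.824, 35.294, 40.566, 41.214, 46.651, 47.134, 52.737, 53.22, 58.822, 59.305, 65.39, 71.476}, y in {1.43, 6.59, 7, 11.751, 12.161, 16.912, 17.321, 22.482, 25.317, 27.472, 27.643, 29.626, 29.739, 29.797, 31.37, 31.781, 31.952, 33, 33.13, 34.107, 34.631, 34.76, 36.262, 36.391, 38.022}
xmin=5.1, ymin=1.43, xmax=71.476, ymax=38.022

Answer: 5.1 1.43 71.476 38.022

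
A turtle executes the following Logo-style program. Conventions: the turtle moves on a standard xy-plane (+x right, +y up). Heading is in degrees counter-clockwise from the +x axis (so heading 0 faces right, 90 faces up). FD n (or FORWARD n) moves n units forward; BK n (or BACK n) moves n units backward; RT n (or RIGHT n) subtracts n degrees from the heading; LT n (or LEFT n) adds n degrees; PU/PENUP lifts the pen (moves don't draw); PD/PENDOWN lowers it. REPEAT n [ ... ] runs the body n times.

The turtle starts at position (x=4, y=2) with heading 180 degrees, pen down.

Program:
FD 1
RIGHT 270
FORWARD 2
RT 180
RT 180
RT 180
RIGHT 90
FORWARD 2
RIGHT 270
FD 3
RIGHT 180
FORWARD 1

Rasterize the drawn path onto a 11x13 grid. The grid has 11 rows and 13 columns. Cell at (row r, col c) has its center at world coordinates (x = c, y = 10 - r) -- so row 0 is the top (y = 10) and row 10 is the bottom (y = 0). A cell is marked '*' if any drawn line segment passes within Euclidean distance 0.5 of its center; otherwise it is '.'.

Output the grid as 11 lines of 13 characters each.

Segment 0: (4,2) -> (3,2)
Segment 1: (3,2) -> (3,0)
Segment 2: (3,0) -> (5,0)
Segment 3: (5,0) -> (5,3)
Segment 4: (5,3) -> (5,2)

Answer: .............
.............
.............
.............
.............
.............
.............
.....*.......
...***.......
...*.*.......
...***.......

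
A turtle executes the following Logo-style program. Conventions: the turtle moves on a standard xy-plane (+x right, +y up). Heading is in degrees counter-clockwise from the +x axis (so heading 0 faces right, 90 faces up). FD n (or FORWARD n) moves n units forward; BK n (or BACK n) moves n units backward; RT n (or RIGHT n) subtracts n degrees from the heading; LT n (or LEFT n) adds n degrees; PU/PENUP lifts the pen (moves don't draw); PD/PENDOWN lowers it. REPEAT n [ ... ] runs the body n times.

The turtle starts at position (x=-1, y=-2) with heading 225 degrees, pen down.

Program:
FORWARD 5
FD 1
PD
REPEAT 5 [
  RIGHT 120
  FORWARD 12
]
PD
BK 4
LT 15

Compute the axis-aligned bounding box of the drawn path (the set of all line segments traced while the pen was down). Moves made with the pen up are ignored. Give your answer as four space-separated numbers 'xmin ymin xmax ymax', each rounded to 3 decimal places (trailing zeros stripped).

Answer: -8.348 -6.243 3.243 5.348

Derivation:
Executing turtle program step by step:
Start: pos=(-1,-2), heading=225, pen down
FD 5: (-1,-2) -> (-4.536,-5.536) [heading=225, draw]
FD 1: (-4.536,-5.536) -> (-5.243,-6.243) [heading=225, draw]
PD: pen down
REPEAT 5 [
  -- iteration 1/5 --
  RT 120: heading 225 -> 105
  FD 12: (-5.243,-6.243) -> (-8.348,5.348) [heading=105, draw]
  -- iteration 2/5 --
  RT 120: heading 105 -> 345
  FD 12: (-8.348,5.348) -> (3.243,2.243) [heading=345, draw]
  -- iteration 3/5 --
  RT 120: heading 345 -> 225
  FD 12: (3.243,2.243) -> (-5.243,-6.243) [heading=225, draw]
  -- iteration 4/5 --
  RT 120: heading 225 -> 105
  FD 12: (-5.243,-6.243) -> (-8.348,5.348) [heading=105, draw]
  -- iteration 5/5 --
  RT 120: heading 105 -> 345
  FD 12: (-8.348,5.348) -> (3.243,2.243) [heading=345, draw]
]
PD: pen down
BK 4: (3.243,2.243) -> (-0.621,3.278) [heading=345, draw]
LT 15: heading 345 -> 0
Final: pos=(-0.621,3.278), heading=0, 8 segment(s) drawn

Segment endpoints: x in {-8.348, -8.348, -5.243, -5.243, -4.536, -1, -0.621, 3.243, 3.243}, y in {-6.243, -5.536, -2, 2.243, 2.243, 3.278, 5.348}
xmin=-8.348, ymin=-6.243, xmax=3.243, ymax=5.348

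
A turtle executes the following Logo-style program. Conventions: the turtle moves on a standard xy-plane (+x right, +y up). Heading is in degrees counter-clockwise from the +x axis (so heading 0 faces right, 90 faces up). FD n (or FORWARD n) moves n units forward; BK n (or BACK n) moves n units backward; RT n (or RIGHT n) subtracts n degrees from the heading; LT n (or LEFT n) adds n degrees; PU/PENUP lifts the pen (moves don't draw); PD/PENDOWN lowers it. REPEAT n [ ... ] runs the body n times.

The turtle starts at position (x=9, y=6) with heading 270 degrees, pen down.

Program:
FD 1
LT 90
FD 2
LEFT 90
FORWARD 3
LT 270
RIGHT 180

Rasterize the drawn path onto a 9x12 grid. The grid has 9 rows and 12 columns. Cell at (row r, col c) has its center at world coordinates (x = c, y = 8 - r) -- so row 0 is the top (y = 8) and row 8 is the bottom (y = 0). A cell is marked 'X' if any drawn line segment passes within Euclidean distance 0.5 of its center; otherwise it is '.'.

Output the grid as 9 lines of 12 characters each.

Segment 0: (9,6) -> (9,5)
Segment 1: (9,5) -> (11,5)
Segment 2: (11,5) -> (11,8)

Answer: ...........X
...........X
.........X.X
.........XXX
............
............
............
............
............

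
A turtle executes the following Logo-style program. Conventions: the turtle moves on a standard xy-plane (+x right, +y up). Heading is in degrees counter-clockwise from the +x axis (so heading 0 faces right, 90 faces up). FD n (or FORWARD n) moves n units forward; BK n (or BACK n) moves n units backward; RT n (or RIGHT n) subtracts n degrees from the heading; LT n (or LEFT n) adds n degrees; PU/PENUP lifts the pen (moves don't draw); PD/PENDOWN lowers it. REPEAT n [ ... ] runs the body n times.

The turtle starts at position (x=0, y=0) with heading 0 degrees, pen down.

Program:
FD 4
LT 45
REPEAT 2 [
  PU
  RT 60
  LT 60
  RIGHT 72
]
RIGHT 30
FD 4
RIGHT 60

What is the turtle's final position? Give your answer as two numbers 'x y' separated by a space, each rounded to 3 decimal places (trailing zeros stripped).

Executing turtle program step by step:
Start: pos=(0,0), heading=0, pen down
FD 4: (0,0) -> (4,0) [heading=0, draw]
LT 45: heading 0 -> 45
REPEAT 2 [
  -- iteration 1/2 --
  PU: pen up
  RT 60: heading 45 -> 345
  LT 60: heading 345 -> 45
  RT 72: heading 45 -> 333
  -- iteration 2/2 --
  PU: pen up
  RT 60: heading 333 -> 273
  LT 60: heading 273 -> 333
  RT 72: heading 333 -> 261
]
RT 30: heading 261 -> 231
FD 4: (4,0) -> (1.483,-3.109) [heading=231, move]
RT 60: heading 231 -> 171
Final: pos=(1.483,-3.109), heading=171, 1 segment(s) drawn

Answer: 1.483 -3.109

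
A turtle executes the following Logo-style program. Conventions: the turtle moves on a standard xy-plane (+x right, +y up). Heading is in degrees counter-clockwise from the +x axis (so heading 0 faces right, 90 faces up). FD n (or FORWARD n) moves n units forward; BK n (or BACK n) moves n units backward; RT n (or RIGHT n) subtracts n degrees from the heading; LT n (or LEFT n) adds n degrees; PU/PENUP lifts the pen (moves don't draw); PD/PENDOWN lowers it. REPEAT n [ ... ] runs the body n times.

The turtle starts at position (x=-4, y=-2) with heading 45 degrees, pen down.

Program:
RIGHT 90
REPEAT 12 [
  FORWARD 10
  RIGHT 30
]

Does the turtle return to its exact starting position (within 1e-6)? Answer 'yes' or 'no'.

Executing turtle program step by step:
Start: pos=(-4,-2), heading=45, pen down
RT 90: heading 45 -> 315
REPEAT 12 [
  -- iteration 1/12 --
  FD 10: (-4,-2) -> (3.071,-9.071) [heading=315, draw]
  RT 30: heading 315 -> 285
  -- iteration 2/12 --
  FD 10: (3.071,-9.071) -> (5.659,-18.73) [heading=285, draw]
  RT 30: heading 285 -> 255
  -- iteration 3/12 --
  FD 10: (5.659,-18.73) -> (3.071,-28.39) [heading=255, draw]
  RT 30: heading 255 -> 225
  -- iteration 4/12 --
  FD 10: (3.071,-28.39) -> (-4,-35.461) [heading=225, draw]
  RT 30: heading 225 -> 195
  -- iteration 5/12 --
  FD 10: (-4,-35.461) -> (-13.659,-38.049) [heading=195, draw]
  RT 30: heading 195 -> 165
  -- iteration 6/12 --
  FD 10: (-13.659,-38.049) -> (-23.319,-35.461) [heading=165, draw]
  RT 30: heading 165 -> 135
  -- iteration 7/12 --
  FD 10: (-23.319,-35.461) -> (-30.39,-28.39) [heading=135, draw]
  RT 30: heading 135 -> 105
  -- iteration 8/12 --
  FD 10: (-30.39,-28.39) -> (-32.978,-18.73) [heading=105, draw]
  RT 30: heading 105 -> 75
  -- iteration 9/12 --
  FD 10: (-32.978,-18.73) -> (-30.39,-9.071) [heading=75, draw]
  RT 30: heading 75 -> 45
  -- iteration 10/12 --
  FD 10: (-30.39,-9.071) -> (-23.319,-2) [heading=45, draw]
  RT 30: heading 45 -> 15
  -- iteration 11/12 --
  FD 10: (-23.319,-2) -> (-13.659,0.588) [heading=15, draw]
  RT 30: heading 15 -> 345
  -- iteration 12/12 --
  FD 10: (-13.659,0.588) -> (-4,-2) [heading=345, draw]
  RT 30: heading 345 -> 315
]
Final: pos=(-4,-2), heading=315, 12 segment(s) drawn

Start position: (-4, -2)
Final position: (-4, -2)
Distance = 0; < 1e-6 -> CLOSED

Answer: yes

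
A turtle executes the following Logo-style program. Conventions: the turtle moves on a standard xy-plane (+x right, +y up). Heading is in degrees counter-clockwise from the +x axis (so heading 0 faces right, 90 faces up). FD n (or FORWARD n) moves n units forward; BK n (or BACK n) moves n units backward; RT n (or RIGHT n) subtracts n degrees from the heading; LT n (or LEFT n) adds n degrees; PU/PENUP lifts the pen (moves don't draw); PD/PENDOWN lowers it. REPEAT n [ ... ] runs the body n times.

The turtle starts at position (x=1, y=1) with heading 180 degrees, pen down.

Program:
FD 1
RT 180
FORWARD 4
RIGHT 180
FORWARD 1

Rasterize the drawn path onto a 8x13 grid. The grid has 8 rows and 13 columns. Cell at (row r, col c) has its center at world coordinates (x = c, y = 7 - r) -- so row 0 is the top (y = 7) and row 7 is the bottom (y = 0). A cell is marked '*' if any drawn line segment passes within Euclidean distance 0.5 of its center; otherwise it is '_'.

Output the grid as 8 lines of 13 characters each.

Segment 0: (1,1) -> (0,1)
Segment 1: (0,1) -> (4,1)
Segment 2: (4,1) -> (3,1)

Answer: _____________
_____________
_____________
_____________
_____________
_____________
*****________
_____________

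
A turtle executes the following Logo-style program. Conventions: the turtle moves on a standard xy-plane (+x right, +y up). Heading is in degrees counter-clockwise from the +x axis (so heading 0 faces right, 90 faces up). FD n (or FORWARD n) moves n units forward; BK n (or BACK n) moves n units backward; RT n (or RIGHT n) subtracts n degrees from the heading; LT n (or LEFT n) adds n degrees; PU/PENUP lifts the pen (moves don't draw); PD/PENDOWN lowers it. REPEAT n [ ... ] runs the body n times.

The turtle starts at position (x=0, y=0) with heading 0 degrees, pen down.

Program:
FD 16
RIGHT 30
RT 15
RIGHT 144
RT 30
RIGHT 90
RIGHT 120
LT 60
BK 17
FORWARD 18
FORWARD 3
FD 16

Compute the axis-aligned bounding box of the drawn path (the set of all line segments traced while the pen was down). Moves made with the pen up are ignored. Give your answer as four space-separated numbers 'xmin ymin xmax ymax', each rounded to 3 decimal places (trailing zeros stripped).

Executing turtle program step by step:
Start: pos=(0,0), heading=0, pen down
FD 16: (0,0) -> (16,0) [heading=0, draw]
RT 30: heading 0 -> 330
RT 15: heading 330 -> 315
RT 144: heading 315 -> 171
RT 30: heading 171 -> 141
RT 90: heading 141 -> 51
RT 120: heading 51 -> 291
LT 60: heading 291 -> 351
BK 17: (16,0) -> (-0.791,2.659) [heading=351, draw]
FD 18: (-0.791,2.659) -> (16.988,-0.156) [heading=351, draw]
FD 3: (16.988,-0.156) -> (19.951,-0.626) [heading=351, draw]
FD 16: (19.951,-0.626) -> (35.754,-3.129) [heading=351, draw]
Final: pos=(35.754,-3.129), heading=351, 5 segment(s) drawn

Segment endpoints: x in {-0.791, 0, 16, 16.988, 19.951, 35.754}, y in {-3.129, -0.626, -0.156, 0, 2.659}
xmin=-0.791, ymin=-3.129, xmax=35.754, ymax=2.659

Answer: -0.791 -3.129 35.754 2.659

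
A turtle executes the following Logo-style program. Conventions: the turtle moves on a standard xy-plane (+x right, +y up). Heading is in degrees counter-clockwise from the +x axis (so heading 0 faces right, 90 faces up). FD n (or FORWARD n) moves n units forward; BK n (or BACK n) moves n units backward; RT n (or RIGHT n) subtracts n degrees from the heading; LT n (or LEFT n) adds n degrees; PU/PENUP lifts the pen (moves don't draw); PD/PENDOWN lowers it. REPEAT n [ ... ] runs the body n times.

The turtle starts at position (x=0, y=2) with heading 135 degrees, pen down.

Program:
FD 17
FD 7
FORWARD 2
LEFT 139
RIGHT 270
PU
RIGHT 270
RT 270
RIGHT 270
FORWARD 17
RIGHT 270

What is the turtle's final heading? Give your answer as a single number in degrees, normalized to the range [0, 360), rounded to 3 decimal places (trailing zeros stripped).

Executing turtle program step by step:
Start: pos=(0,2), heading=135, pen down
FD 17: (0,2) -> (-12.021,14.021) [heading=135, draw]
FD 7: (-12.021,14.021) -> (-16.971,18.971) [heading=135, draw]
FD 2: (-16.971,18.971) -> (-18.385,20.385) [heading=135, draw]
LT 139: heading 135 -> 274
RT 270: heading 274 -> 4
PU: pen up
RT 270: heading 4 -> 94
RT 270: heading 94 -> 184
RT 270: heading 184 -> 274
FD 17: (-18.385,20.385) -> (-17.199,3.426) [heading=274, move]
RT 270: heading 274 -> 4
Final: pos=(-17.199,3.426), heading=4, 3 segment(s) drawn

Answer: 4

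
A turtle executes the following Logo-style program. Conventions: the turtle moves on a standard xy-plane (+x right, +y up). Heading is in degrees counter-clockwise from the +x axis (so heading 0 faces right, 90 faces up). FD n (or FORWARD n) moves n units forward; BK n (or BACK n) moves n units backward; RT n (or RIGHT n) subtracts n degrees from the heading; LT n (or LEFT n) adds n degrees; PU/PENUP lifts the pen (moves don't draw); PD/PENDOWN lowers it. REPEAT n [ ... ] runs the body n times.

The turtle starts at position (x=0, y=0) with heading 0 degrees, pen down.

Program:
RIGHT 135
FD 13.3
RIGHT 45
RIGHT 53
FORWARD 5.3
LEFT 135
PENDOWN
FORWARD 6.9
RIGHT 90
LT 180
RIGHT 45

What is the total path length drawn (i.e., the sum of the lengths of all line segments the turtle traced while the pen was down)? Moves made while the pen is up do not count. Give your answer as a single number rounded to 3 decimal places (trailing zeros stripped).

Answer: 25.5

Derivation:
Executing turtle program step by step:
Start: pos=(0,0), heading=0, pen down
RT 135: heading 0 -> 225
FD 13.3: (0,0) -> (-9.405,-9.405) [heading=225, draw]
RT 45: heading 225 -> 180
RT 53: heading 180 -> 127
FD 5.3: (-9.405,-9.405) -> (-12.594,-5.172) [heading=127, draw]
LT 135: heading 127 -> 262
PD: pen down
FD 6.9: (-12.594,-5.172) -> (-13.554,-12.005) [heading=262, draw]
RT 90: heading 262 -> 172
LT 180: heading 172 -> 352
RT 45: heading 352 -> 307
Final: pos=(-13.554,-12.005), heading=307, 3 segment(s) drawn

Segment lengths:
  seg 1: (0,0) -> (-9.405,-9.405), length = 13.3
  seg 2: (-9.405,-9.405) -> (-12.594,-5.172), length = 5.3
  seg 3: (-12.594,-5.172) -> (-13.554,-12.005), length = 6.9
Total = 25.5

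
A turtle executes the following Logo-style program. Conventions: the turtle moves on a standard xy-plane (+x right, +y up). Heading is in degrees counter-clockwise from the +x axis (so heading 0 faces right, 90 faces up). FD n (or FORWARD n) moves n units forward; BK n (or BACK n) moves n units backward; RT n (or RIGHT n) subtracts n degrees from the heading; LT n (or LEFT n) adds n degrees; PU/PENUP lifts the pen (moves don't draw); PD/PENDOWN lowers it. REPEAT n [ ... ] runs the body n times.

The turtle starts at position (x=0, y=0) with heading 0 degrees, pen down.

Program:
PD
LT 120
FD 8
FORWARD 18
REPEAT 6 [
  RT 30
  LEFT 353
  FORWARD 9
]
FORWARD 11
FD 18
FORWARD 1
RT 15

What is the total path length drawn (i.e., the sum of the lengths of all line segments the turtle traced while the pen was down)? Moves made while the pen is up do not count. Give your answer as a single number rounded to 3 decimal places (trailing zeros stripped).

Answer: 110

Derivation:
Executing turtle program step by step:
Start: pos=(0,0), heading=0, pen down
PD: pen down
LT 120: heading 0 -> 120
FD 8: (0,0) -> (-4,6.928) [heading=120, draw]
FD 18: (-4,6.928) -> (-13,22.517) [heading=120, draw]
REPEAT 6 [
  -- iteration 1/6 --
  RT 30: heading 120 -> 90
  LT 353: heading 90 -> 83
  FD 9: (-13,22.517) -> (-11.903,31.45) [heading=83, draw]
  -- iteration 2/6 --
  RT 30: heading 83 -> 53
  LT 353: heading 53 -> 46
  FD 9: (-11.903,31.45) -> (-5.651,37.924) [heading=46, draw]
  -- iteration 3/6 --
  RT 30: heading 46 -> 16
  LT 353: heading 16 -> 9
  FD 9: (-5.651,37.924) -> (3.238,39.332) [heading=9, draw]
  -- iteration 4/6 --
  RT 30: heading 9 -> 339
  LT 353: heading 339 -> 332
  FD 9: (3.238,39.332) -> (11.184,35.106) [heading=332, draw]
  -- iteration 5/6 --
  RT 30: heading 332 -> 302
  LT 353: heading 302 -> 295
  FD 9: (11.184,35.106) -> (14.988,26.95) [heading=295, draw]
  -- iteration 6/6 --
  RT 30: heading 295 -> 265
  LT 353: heading 265 -> 258
  FD 9: (14.988,26.95) -> (13.117,18.146) [heading=258, draw]
]
FD 11: (13.117,18.146) -> (10.83,7.387) [heading=258, draw]
FD 18: (10.83,7.387) -> (7.087,-10.22) [heading=258, draw]
FD 1: (7.087,-10.22) -> (6.879,-11.198) [heading=258, draw]
RT 15: heading 258 -> 243
Final: pos=(6.879,-11.198), heading=243, 11 segment(s) drawn

Segment lengths:
  seg 1: (0,0) -> (-4,6.928), length = 8
  seg 2: (-4,6.928) -> (-13,22.517), length = 18
  seg 3: (-13,22.517) -> (-11.903,31.45), length = 9
  seg 4: (-11.903,31.45) -> (-5.651,37.924), length = 9
  seg 5: (-5.651,37.924) -> (3.238,39.332), length = 9
  seg 6: (3.238,39.332) -> (11.184,35.106), length = 9
  seg 7: (11.184,35.106) -> (14.988,26.95), length = 9
  seg 8: (14.988,26.95) -> (13.117,18.146), length = 9
  seg 9: (13.117,18.146) -> (10.83,7.387), length = 11
  seg 10: (10.83,7.387) -> (7.087,-10.22), length = 18
  seg 11: (7.087,-10.22) -> (6.879,-11.198), length = 1
Total = 110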